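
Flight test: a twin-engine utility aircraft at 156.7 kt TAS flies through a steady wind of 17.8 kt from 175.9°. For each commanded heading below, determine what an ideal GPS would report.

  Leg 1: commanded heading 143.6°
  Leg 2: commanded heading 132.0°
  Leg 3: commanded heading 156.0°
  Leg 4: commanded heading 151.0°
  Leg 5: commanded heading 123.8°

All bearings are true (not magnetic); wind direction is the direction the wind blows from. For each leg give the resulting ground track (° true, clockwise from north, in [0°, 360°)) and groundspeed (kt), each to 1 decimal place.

Leg 1: heading 143.6°; drift -3.8° → track 139.8°, groundspeed 142.0 kt
Leg 2: heading 132.0°; drift -4.9° → track 127.1°, groundspeed 144.4 kt
Leg 3: heading 156.0°; drift -2.5° → track 153.5°, groundspeed 140.1 kt
Leg 4: heading 151.0°; drift -3.1° → track 147.9°, groundspeed 140.8 kt
Leg 5: heading 123.8°; drift -5.5° → track 118.3°, groundspeed 146.4 kt

Leg 1: track=139.8°, groundspeed=142.0 kt
Leg 2: track=127.1°, groundspeed=144.4 kt
Leg 3: track=153.5°, groundspeed=140.1 kt
Leg 4: track=147.9°, groundspeed=140.8 kt
Leg 5: track=118.3°, groundspeed=146.4 kt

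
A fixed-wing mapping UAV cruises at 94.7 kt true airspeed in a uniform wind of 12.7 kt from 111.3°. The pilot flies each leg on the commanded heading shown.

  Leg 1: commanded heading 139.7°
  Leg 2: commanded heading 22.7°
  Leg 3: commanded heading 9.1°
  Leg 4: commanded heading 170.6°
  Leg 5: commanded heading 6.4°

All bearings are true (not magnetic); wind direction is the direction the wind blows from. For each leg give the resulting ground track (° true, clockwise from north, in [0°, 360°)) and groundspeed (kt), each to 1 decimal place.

Leg 1: track=143.8°, groundspeed=83.7 kt
Leg 2: track=15.0°, groundspeed=95.2 kt
Leg 3: track=1.8°, groundspeed=98.2 kt
Leg 4: track=177.7°, groundspeed=88.9 kt
Leg 5: track=359.3°, groundspeed=98.7 kt

Leg 1: heading 139.7°; drift +4.1° → track 143.8°, groundspeed 83.7 kt
Leg 2: heading 22.7°; drift -7.7° → track 15.0°, groundspeed 95.2 kt
Leg 3: heading 9.1°; drift -7.3° → track 1.8°, groundspeed 98.2 kt
Leg 4: heading 170.6°; drift +7.1° → track 177.7°, groundspeed 88.9 kt
Leg 5: heading 6.4°; drift -7.1° → track 359.3°, groundspeed 98.7 kt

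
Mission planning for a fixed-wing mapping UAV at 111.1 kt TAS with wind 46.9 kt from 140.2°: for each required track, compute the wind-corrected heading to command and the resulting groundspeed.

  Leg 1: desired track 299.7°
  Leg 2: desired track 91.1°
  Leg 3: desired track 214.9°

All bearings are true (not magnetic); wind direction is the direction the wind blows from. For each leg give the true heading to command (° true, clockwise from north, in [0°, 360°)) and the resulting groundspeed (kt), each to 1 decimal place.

Leg 1: desired track 299.7°; wind correction -8.5° → command heading 291.2°, groundspeed 153.8 kt
Leg 2: desired track 91.1°; wind correction +18.6° → command heading 109.7°, groundspeed 74.6 kt
Leg 3: desired track 214.9°; wind correction -24.0° → command heading 190.9°, groundspeed 89.1 kt

Leg 1: heading=291.2°, groundspeed=153.8 kt
Leg 2: heading=109.7°, groundspeed=74.6 kt
Leg 3: heading=190.9°, groundspeed=89.1 kt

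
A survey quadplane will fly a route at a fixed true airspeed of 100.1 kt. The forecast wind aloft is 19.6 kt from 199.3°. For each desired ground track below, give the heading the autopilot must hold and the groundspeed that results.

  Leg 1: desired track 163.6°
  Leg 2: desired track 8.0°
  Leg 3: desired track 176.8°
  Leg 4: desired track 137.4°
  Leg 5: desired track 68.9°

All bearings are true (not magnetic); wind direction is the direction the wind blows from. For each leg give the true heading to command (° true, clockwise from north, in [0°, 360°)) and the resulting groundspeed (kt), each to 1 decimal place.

Leg 1: desired track 163.6°; wind correction +6.6° → command heading 170.2°, groundspeed 83.5 kt
Leg 2: desired track 8.0°; wind correction -2.2° → command heading 5.8°, groundspeed 119.2 kt
Leg 3: desired track 176.8°; wind correction +4.3° → command heading 181.1°, groundspeed 81.7 kt
Leg 4: desired track 137.4°; wind correction +9.9° → command heading 147.3°, groundspeed 89.4 kt
Leg 5: desired track 68.9°; wind correction +8.6° → command heading 77.5°, groundspeed 111.7 kt

Leg 1: heading=170.2°, groundspeed=83.5 kt
Leg 2: heading=5.8°, groundspeed=119.2 kt
Leg 3: heading=181.1°, groundspeed=81.7 kt
Leg 4: heading=147.3°, groundspeed=89.4 kt
Leg 5: heading=77.5°, groundspeed=111.7 kt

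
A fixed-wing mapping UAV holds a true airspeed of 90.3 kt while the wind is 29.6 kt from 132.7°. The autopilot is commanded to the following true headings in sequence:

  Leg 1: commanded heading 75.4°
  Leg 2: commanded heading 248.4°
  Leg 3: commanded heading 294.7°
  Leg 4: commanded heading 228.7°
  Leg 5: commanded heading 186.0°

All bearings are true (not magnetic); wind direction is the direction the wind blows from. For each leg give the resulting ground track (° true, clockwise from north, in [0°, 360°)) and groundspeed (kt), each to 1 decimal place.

Leg 1: track=56.9°, groundspeed=78.4 kt
Leg 2: track=262.9°, groundspeed=106.5 kt
Leg 3: track=299.1°, groundspeed=118.8 kt
Leg 4: track=246.2°, groundspeed=97.9 kt
Leg 5: track=204.1°, groundspeed=76.4 kt

Leg 1: heading 75.4°; drift -18.5° → track 56.9°, groundspeed 78.4 kt
Leg 2: heading 248.4°; drift +14.5° → track 262.9°, groundspeed 106.5 kt
Leg 3: heading 294.7°; drift +4.4° → track 299.1°, groundspeed 118.8 kt
Leg 4: heading 228.7°; drift +17.5° → track 246.2°, groundspeed 97.9 kt
Leg 5: heading 186.0°; drift +18.1° → track 204.1°, groundspeed 76.4 kt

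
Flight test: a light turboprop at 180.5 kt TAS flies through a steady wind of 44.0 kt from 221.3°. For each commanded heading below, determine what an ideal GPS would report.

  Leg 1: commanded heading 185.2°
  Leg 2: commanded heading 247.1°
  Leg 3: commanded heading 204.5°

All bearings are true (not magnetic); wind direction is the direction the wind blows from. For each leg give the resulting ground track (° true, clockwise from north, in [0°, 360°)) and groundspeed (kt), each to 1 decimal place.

Leg 1: track=175.1°, groundspeed=147.2 kt
Leg 2: track=254.8°, groundspeed=142.2 kt
Leg 3: track=199.2°, groundspeed=139.0 kt

Leg 1: heading 185.2°; drift -10.1° → track 175.1°, groundspeed 147.2 kt
Leg 2: heading 247.1°; drift +7.7° → track 254.8°, groundspeed 142.2 kt
Leg 3: heading 204.5°; drift -5.3° → track 199.2°, groundspeed 139.0 kt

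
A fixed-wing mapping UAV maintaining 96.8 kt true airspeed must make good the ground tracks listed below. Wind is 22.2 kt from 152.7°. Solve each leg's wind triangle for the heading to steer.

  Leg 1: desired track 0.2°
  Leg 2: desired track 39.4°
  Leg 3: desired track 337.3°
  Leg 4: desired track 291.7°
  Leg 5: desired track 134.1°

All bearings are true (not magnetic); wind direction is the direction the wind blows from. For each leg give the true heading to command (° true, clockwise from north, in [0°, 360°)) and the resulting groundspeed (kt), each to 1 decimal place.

Leg 1: desired track 0.2°; wind correction +6.1° → command heading 6.3°, groundspeed 115.9 kt
Leg 2: desired track 39.4°; wind correction +12.2° → command heading 51.6°, groundspeed 103.4 kt
Leg 3: desired track 337.3°; wind correction +1.1° → command heading 338.4°, groundspeed 118.9 kt
Leg 4: desired track 291.7°; wind correction -8.7° → command heading 283.0°, groundspeed 112.5 kt
Leg 5: desired track 134.1°; wind correction +4.2° → command heading 138.3°, groundspeed 75.5 kt

Leg 1: heading=6.3°, groundspeed=115.9 kt
Leg 2: heading=51.6°, groundspeed=103.4 kt
Leg 3: heading=338.4°, groundspeed=118.9 kt
Leg 4: heading=283.0°, groundspeed=112.5 kt
Leg 5: heading=138.3°, groundspeed=75.5 kt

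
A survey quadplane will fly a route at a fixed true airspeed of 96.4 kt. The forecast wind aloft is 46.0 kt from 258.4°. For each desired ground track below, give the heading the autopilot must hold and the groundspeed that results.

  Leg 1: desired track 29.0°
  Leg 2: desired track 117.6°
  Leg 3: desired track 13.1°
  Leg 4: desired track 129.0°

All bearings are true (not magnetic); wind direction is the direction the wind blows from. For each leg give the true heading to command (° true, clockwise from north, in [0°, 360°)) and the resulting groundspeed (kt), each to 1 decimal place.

Leg 1: desired track 29.0°; wind correction -21.2° → command heading 7.8°, groundspeed 119.8 kt
Leg 2: desired track 117.6°; wind correction +17.6° → command heading 135.2°, groundspeed 127.6 kt
Leg 3: desired track 13.1°; wind correction -25.7° → command heading 347.4°, groundspeed 106.1 kt
Leg 4: desired track 129.0°; wind correction +21.6° → command heading 150.6°, groundspeed 118.8 kt

Leg 1: heading=7.8°, groundspeed=119.8 kt
Leg 2: heading=135.2°, groundspeed=127.6 kt
Leg 3: heading=347.4°, groundspeed=106.1 kt
Leg 4: heading=150.6°, groundspeed=118.8 kt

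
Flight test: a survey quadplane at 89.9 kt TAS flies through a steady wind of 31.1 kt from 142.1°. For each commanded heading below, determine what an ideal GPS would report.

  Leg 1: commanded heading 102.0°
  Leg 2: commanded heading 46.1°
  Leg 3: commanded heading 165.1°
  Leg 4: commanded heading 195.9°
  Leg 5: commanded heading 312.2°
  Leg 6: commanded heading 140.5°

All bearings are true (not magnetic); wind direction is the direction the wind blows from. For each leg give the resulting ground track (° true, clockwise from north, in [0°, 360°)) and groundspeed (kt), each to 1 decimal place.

Leg 1: heading 102.0°; drift -16.9° → track 85.1°, groundspeed 69.1 kt
Leg 2: heading 46.1°; drift -18.4° → track 27.7°, groundspeed 98.2 kt
Leg 3: heading 165.1°; drift +11.2° → track 176.3°, groundspeed 62.5 kt
Leg 4: heading 195.9°; drift +19.3° → track 215.2°, groundspeed 75.8 kt
Leg 5: heading 312.2°; drift +2.5° → track 314.7°, groundspeed 120.7 kt
Leg 6: heading 140.5°; drift -0.8° → track 139.7°, groundspeed 58.8 kt

Leg 1: track=85.1°, groundspeed=69.1 kt
Leg 2: track=27.7°, groundspeed=98.2 kt
Leg 3: track=176.3°, groundspeed=62.5 kt
Leg 4: track=215.2°, groundspeed=75.8 kt
Leg 5: track=314.7°, groundspeed=120.7 kt
Leg 6: track=139.7°, groundspeed=58.8 kt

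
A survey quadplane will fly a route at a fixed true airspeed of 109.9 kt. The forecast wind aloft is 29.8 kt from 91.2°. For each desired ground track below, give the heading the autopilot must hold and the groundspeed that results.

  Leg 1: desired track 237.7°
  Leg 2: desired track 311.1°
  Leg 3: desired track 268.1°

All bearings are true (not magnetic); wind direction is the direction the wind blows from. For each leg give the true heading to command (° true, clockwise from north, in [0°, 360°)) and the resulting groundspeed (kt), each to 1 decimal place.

Leg 1: desired track 237.7°; wind correction -8.6° → command heading 229.1°, groundspeed 133.5 kt
Leg 2: desired track 311.1°; wind correction +10.0° → command heading 321.1°, groundspeed 131.1 kt
Leg 3: desired track 268.1°; wind correction -0.8° → command heading 267.3°, groundspeed 139.6 kt

Leg 1: heading=229.1°, groundspeed=133.5 kt
Leg 2: heading=321.1°, groundspeed=131.1 kt
Leg 3: heading=267.3°, groundspeed=139.6 kt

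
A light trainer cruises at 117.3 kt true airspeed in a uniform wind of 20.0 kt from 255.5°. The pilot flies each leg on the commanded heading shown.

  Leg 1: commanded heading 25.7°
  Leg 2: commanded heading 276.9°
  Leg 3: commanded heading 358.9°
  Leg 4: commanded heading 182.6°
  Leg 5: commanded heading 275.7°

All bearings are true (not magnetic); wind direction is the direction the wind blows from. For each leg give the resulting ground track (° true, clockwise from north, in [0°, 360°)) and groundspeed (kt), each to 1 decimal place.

Leg 1: heading 25.7°; drift +6.7° → track 32.4°, groundspeed 131.1 kt
Leg 2: heading 276.9°; drift +4.2° → track 281.1°, groundspeed 98.9 kt
Leg 3: heading 358.9°; drift +9.1° → track 8.0°, groundspeed 123.5 kt
Leg 4: heading 182.6°; drift -9.7° → track 172.9°, groundspeed 113.0 kt
Leg 5: heading 275.7°; drift +4.0° → track 279.7°, groundspeed 98.8 kt

Leg 1: track=32.4°, groundspeed=131.1 kt
Leg 2: track=281.1°, groundspeed=98.9 kt
Leg 3: track=8.0°, groundspeed=123.5 kt
Leg 4: track=172.9°, groundspeed=113.0 kt
Leg 5: track=279.7°, groundspeed=98.8 kt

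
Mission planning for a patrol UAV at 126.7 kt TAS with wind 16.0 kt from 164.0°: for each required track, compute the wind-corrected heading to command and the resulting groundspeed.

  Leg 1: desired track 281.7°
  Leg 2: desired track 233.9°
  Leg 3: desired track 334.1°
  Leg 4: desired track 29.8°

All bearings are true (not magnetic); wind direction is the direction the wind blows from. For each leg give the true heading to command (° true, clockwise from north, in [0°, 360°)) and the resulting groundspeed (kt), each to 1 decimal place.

Leg 1: heading=275.3°, groundspeed=133.3 kt
Leg 2: heading=227.1°, groundspeed=120.3 kt
Leg 3: heading=332.9°, groundspeed=142.4 kt
Leg 4: heading=35.0°, groundspeed=137.3 kt

Leg 1: desired track 281.7°; wind correction -6.4° → command heading 275.3°, groundspeed 133.3 kt
Leg 2: desired track 233.9°; wind correction -6.8° → command heading 227.1°, groundspeed 120.3 kt
Leg 3: desired track 334.1°; wind correction -1.2° → command heading 332.9°, groundspeed 142.4 kt
Leg 4: desired track 29.8°; wind correction +5.2° → command heading 35.0°, groundspeed 137.3 kt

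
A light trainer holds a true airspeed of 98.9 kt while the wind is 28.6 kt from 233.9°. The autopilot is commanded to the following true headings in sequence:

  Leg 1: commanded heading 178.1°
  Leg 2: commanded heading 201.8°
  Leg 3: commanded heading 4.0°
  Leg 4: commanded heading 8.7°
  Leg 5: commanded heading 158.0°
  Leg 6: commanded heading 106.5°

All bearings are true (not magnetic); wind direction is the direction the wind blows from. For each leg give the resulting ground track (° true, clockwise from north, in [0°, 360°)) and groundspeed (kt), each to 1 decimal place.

Leg 1: track=162.2°, groundspeed=86.1 kt
Leg 2: track=190.3°, groundspeed=76.2 kt
Leg 3: track=14.6°, groundspeed=119.3 kt
Leg 4: track=18.4°, groundspeed=120.8 kt
Leg 5: track=141.2°, groundspeed=96.0 kt
Leg 6: track=95.4°, groundspeed=118.5 kt

Leg 1: heading 178.1°; drift -15.9° → track 162.2°, groundspeed 86.1 kt
Leg 2: heading 201.8°; drift -11.5° → track 190.3°, groundspeed 76.2 kt
Leg 3: heading 4.0°; drift +10.6° → track 14.6°, groundspeed 119.3 kt
Leg 4: heading 8.7°; drift +9.7° → track 18.4°, groundspeed 120.8 kt
Leg 5: heading 158.0°; drift -16.8° → track 141.2°, groundspeed 96.0 kt
Leg 6: heading 106.5°; drift -11.1° → track 95.4°, groundspeed 118.5 kt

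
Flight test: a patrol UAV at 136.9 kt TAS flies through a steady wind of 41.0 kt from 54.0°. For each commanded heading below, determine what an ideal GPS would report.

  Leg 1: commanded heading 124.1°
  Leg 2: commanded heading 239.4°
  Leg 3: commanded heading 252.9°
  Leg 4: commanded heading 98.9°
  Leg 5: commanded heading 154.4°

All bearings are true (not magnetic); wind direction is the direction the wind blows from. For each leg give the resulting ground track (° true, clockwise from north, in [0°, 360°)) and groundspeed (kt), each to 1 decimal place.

Leg 1: track=141.5°, groundspeed=128.8 kt
Leg 2: track=238.2°, groundspeed=177.8 kt
Leg 3: track=248.6°, groundspeed=176.2 kt
Leg 4: track=113.9°, groundspeed=111.7 kt
Leg 5: track=170.0°, groundspeed=149.8 kt

Leg 1: heading 124.1°; drift +17.4° → track 141.5°, groundspeed 128.8 kt
Leg 2: heading 239.4°; drift -1.2° → track 238.2°, groundspeed 177.8 kt
Leg 3: heading 252.9°; drift -4.3° → track 248.6°, groundspeed 176.2 kt
Leg 4: heading 98.9°; drift +15.0° → track 113.9°, groundspeed 111.7 kt
Leg 5: heading 154.4°; drift +15.6° → track 170.0°, groundspeed 149.8 kt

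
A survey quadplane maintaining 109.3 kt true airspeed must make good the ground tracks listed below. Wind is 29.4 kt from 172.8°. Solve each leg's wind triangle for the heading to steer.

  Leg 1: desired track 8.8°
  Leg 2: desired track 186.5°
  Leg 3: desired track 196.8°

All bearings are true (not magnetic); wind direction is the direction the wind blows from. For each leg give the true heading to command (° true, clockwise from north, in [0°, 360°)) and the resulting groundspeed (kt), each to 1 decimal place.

Leg 1: heading=13.1°, groundspeed=137.3 kt
Leg 2: heading=182.8°, groundspeed=80.5 kt
Leg 3: heading=190.5°, groundspeed=81.8 kt

Leg 1: desired track 8.8°; wind correction +4.3° → command heading 13.1°, groundspeed 137.3 kt
Leg 2: desired track 186.5°; wind correction -3.7° → command heading 182.8°, groundspeed 80.5 kt
Leg 3: desired track 196.8°; wind correction -6.3° → command heading 190.5°, groundspeed 81.8 kt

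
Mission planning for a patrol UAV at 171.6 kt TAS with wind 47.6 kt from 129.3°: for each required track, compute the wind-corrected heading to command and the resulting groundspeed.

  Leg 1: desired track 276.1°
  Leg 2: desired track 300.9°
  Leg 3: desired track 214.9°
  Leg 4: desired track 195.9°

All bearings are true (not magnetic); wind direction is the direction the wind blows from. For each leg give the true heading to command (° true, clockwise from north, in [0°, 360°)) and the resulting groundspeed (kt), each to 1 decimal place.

Leg 1: heading=267.4°, groundspeed=209.4 kt
Leg 2: heading=298.6°, groundspeed=218.5 kt
Leg 3: heading=198.8°, groundspeed=161.3 kt
Leg 4: heading=181.2°, groundspeed=147.0 kt

Leg 1: desired track 276.1°; wind correction -8.7° → command heading 267.4°, groundspeed 209.4 kt
Leg 2: desired track 300.9°; wind correction -2.3° → command heading 298.6°, groundspeed 218.5 kt
Leg 3: desired track 214.9°; wind correction -16.1° → command heading 198.8°, groundspeed 161.3 kt
Leg 4: desired track 195.9°; wind correction -14.7° → command heading 181.2°, groundspeed 147.0 kt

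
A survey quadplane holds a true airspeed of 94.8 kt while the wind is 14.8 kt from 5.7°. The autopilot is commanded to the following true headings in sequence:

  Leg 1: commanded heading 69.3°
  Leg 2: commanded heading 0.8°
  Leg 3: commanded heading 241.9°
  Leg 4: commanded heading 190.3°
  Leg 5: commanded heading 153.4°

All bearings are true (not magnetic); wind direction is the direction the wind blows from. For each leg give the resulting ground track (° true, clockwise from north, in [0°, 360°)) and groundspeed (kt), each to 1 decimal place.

Leg 1: track=77.8°, groundspeed=89.2 kt
Leg 2: track=359.9°, groundspeed=80.1 kt
Leg 3: track=235.1°, groundspeed=103.8 kt
Leg 4: track=189.7°, groundspeed=109.6 kt
Leg 5: track=157.6°, groundspeed=107.6 kt

Leg 1: heading 69.3°; drift +8.5° → track 77.8°, groundspeed 89.2 kt
Leg 2: heading 0.8°; drift -0.9° → track 359.9°, groundspeed 80.1 kt
Leg 3: heading 241.9°; drift -6.8° → track 235.1°, groundspeed 103.8 kt
Leg 4: heading 190.3°; drift -0.6° → track 189.7°, groundspeed 109.6 kt
Leg 5: heading 153.4°; drift +4.2° → track 157.6°, groundspeed 107.6 kt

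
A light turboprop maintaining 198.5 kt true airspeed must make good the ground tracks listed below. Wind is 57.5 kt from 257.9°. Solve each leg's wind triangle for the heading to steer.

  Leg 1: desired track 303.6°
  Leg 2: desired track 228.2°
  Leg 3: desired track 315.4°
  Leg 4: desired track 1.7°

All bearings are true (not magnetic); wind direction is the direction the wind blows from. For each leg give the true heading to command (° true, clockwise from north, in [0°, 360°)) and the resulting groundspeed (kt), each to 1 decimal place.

Leg 1: desired track 303.6°; wind correction -12.0° → command heading 291.6°, groundspeed 154.0 kt
Leg 2: desired track 228.2°; wind correction +8.3° → command heading 236.5°, groundspeed 146.5 kt
Leg 3: desired track 315.4°; wind correction -14.1° → command heading 301.3°, groundspeed 161.6 kt
Leg 4: desired track 1.7°; wind correction -16.3° → command heading 345.4°, groundspeed 204.2 kt

Leg 1: heading=291.6°, groundspeed=154.0 kt
Leg 2: heading=236.5°, groundspeed=146.5 kt
Leg 3: heading=301.3°, groundspeed=161.6 kt
Leg 4: heading=345.4°, groundspeed=204.2 kt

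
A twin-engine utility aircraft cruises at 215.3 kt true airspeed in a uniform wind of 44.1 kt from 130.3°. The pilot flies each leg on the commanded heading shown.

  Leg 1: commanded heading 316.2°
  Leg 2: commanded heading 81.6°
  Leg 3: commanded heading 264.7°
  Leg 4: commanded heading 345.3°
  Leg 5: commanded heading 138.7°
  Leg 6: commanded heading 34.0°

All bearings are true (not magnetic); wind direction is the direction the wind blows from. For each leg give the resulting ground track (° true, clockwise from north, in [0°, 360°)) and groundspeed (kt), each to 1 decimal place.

Leg 1: track=315.2°, groundspeed=259.2 kt
Leg 2: track=71.5°, groundspeed=189.1 kt
Leg 3: track=272.0°, groundspeed=248.2 kt
Leg 4: track=339.6°, groundspeed=252.7 kt
Leg 5: track=140.8°, groundspeed=171.8 kt
Leg 6: track=22.7°, groundspeed=224.5 kt

Leg 1: heading 316.2°; drift -1.0° → track 315.2°, groundspeed 259.2 kt
Leg 2: heading 81.6°; drift -10.1° → track 71.5°, groundspeed 189.1 kt
Leg 3: heading 264.7°; drift +7.3° → track 272.0°, groundspeed 248.2 kt
Leg 4: heading 345.3°; drift -5.7° → track 339.6°, groundspeed 252.7 kt
Leg 5: heading 138.7°; drift +2.1° → track 140.8°, groundspeed 171.8 kt
Leg 6: heading 34.0°; drift -11.3° → track 22.7°, groundspeed 224.5 kt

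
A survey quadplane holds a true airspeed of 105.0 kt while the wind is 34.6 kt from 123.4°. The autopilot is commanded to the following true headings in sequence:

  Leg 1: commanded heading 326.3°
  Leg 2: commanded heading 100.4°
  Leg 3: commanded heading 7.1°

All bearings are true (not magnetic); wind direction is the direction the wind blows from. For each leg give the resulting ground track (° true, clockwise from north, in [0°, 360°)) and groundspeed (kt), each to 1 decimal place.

Leg 1: heading 326.3°; drift -5.6° → track 320.7°, groundspeed 137.5 kt
Leg 2: heading 100.4°; drift -10.5° → track 89.9°, groundspeed 74.4 kt
Leg 3: heading 7.1°; drift -14.5° → track 352.6°, groundspeed 124.3 kt

Leg 1: track=320.7°, groundspeed=137.5 kt
Leg 2: track=89.9°, groundspeed=74.4 kt
Leg 3: track=352.6°, groundspeed=124.3 kt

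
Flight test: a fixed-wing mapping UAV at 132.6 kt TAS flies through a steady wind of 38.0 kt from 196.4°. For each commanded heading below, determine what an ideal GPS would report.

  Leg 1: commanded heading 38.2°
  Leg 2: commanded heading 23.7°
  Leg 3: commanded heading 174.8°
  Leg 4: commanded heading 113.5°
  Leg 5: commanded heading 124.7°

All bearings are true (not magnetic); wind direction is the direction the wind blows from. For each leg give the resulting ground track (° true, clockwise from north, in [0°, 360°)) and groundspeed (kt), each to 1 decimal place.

Leg 1: track=33.4°, groundspeed=168.5 kt
Leg 2: track=22.1°, groundspeed=170.4 kt
Leg 3: track=166.6°, groundspeed=98.3 kt
Leg 4: track=97.1°, groundspeed=133.3 kt
Leg 5: track=108.1°, groundspeed=125.9 kt

Leg 1: heading 38.2°; drift -4.8° → track 33.4°, groundspeed 168.5 kt
Leg 2: heading 23.7°; drift -1.6° → track 22.1°, groundspeed 170.4 kt
Leg 3: heading 174.8°; drift -8.2° → track 166.6°, groundspeed 98.3 kt
Leg 4: heading 113.5°; drift -16.4° → track 97.1°, groundspeed 133.3 kt
Leg 5: heading 124.7°; drift -16.6° → track 108.1°, groundspeed 125.9 kt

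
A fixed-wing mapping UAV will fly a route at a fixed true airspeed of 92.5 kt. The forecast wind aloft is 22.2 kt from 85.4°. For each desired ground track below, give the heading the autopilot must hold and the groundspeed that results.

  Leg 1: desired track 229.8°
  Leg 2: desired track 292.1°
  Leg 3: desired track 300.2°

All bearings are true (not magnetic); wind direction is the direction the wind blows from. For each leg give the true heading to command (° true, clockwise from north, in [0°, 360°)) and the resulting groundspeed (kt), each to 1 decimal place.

Leg 1: heading=221.8°, groundspeed=109.6 kt
Leg 2: heading=298.3°, groundspeed=111.8 kt
Leg 3: heading=308.1°, groundspeed=109.9 kt

Leg 1: desired track 229.8°; wind correction -8.0° → command heading 221.8°, groundspeed 109.6 kt
Leg 2: desired track 292.1°; wind correction +6.2° → command heading 298.3°, groundspeed 111.8 kt
Leg 3: desired track 300.2°; wind correction +7.9° → command heading 308.1°, groundspeed 109.9 kt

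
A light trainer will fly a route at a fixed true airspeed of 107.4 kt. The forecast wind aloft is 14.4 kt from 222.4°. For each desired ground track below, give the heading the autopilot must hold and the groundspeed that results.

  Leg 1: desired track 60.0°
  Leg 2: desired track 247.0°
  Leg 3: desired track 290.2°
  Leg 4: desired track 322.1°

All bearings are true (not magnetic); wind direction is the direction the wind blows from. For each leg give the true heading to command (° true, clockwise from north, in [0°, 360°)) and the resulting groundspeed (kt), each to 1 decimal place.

Leg 1: desired track 60.0°; wind correction +2.3° → command heading 62.3°, groundspeed 121.0 kt
Leg 2: desired track 247.0°; wind correction -3.2° → command heading 243.8°, groundspeed 94.1 kt
Leg 3: desired track 290.2°; wind correction -7.1° → command heading 283.1°, groundspeed 101.1 kt
Leg 4: desired track 322.1°; wind correction -7.6° → command heading 314.5°, groundspeed 108.9 kt

Leg 1: heading=62.3°, groundspeed=121.0 kt
Leg 2: heading=243.8°, groundspeed=94.1 kt
Leg 3: heading=283.1°, groundspeed=101.1 kt
Leg 4: heading=314.5°, groundspeed=108.9 kt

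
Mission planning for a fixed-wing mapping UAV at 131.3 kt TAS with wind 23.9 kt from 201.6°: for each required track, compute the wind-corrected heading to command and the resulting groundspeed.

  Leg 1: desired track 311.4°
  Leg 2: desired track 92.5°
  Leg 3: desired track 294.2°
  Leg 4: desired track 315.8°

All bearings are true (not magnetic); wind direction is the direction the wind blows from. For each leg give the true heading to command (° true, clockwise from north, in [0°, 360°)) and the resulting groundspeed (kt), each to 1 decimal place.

Leg 1: heading=301.5°, groundspeed=137.5 kt
Leg 2: heading=102.4°, groundspeed=137.2 kt
Leg 3: heading=283.7°, groundspeed=130.2 kt
Leg 4: heading=306.2°, groundspeed=139.3 kt

Leg 1: desired track 311.4°; wind correction -9.9° → command heading 301.5°, groundspeed 137.5 kt
Leg 2: desired track 92.5°; wind correction +9.9° → command heading 102.4°, groundspeed 137.2 kt
Leg 3: desired track 294.2°; wind correction -10.5° → command heading 283.7°, groundspeed 130.2 kt
Leg 4: desired track 315.8°; wind correction -9.6° → command heading 306.2°, groundspeed 139.3 kt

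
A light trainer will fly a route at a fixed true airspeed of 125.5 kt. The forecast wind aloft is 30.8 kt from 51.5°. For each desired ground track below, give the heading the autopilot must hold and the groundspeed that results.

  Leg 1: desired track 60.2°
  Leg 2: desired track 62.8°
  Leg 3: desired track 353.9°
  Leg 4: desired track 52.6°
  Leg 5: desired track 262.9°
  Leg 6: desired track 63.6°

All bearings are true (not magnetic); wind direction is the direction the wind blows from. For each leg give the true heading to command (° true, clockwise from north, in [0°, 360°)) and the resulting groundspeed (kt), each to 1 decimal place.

Leg 1: heading=58.1°, groundspeed=95.0 kt
Leg 2: heading=60.0°, groundspeed=95.2 kt
Leg 3: heading=5.9°, groundspeed=106.3 kt
Leg 4: heading=52.3°, groundspeed=94.7 kt
Leg 5: heading=270.2°, groundspeed=150.8 kt
Leg 6: heading=60.7°, groundspeed=95.2 kt

Leg 1: desired track 60.2°; wind correction -2.1° → command heading 58.1°, groundspeed 95.0 kt
Leg 2: desired track 62.8°; wind correction -2.8° → command heading 60.0°, groundspeed 95.2 kt
Leg 3: desired track 353.9°; wind correction +12.0° → command heading 5.9°, groundspeed 106.3 kt
Leg 4: desired track 52.6°; wind correction -0.3° → command heading 52.3°, groundspeed 94.7 kt
Leg 5: desired track 262.9°; wind correction +7.3° → command heading 270.2°, groundspeed 150.8 kt
Leg 6: desired track 63.6°; wind correction -2.9° → command heading 60.7°, groundspeed 95.2 kt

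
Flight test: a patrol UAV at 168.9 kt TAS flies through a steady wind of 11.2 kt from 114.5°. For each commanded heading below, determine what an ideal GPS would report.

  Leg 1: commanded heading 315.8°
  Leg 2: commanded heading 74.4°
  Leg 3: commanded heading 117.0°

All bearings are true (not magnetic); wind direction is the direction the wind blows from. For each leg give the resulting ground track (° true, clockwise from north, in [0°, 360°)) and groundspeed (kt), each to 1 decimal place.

Leg 1: heading 315.8°; drift -1.3° → track 314.5°, groundspeed 179.4 kt
Leg 2: heading 74.4°; drift -2.6° → track 71.8°, groundspeed 160.5 kt
Leg 3: heading 117.0°; drift +0.2° → track 117.2°, groundspeed 157.7 kt

Leg 1: track=314.5°, groundspeed=179.4 kt
Leg 2: track=71.8°, groundspeed=160.5 kt
Leg 3: track=117.2°, groundspeed=157.7 kt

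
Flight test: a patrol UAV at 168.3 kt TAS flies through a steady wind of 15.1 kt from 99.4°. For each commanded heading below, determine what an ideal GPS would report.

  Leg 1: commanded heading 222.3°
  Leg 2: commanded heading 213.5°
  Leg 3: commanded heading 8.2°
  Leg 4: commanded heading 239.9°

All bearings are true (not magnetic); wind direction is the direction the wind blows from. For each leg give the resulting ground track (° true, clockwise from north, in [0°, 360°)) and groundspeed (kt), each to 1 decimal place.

Leg 1: track=226.4°, groundspeed=177.0 kt
Leg 2: track=218.0°, groundspeed=175.0 kt
Leg 3: track=3.1°, groundspeed=169.3 kt
Leg 4: track=243.0°, groundspeed=180.2 kt

Leg 1: heading 222.3°; drift +4.1° → track 226.4°, groundspeed 177.0 kt
Leg 2: heading 213.5°; drift +4.5° → track 218.0°, groundspeed 175.0 kt
Leg 3: heading 8.2°; drift -5.1° → track 3.1°, groundspeed 169.3 kt
Leg 4: heading 239.9°; drift +3.1° → track 243.0°, groundspeed 180.2 kt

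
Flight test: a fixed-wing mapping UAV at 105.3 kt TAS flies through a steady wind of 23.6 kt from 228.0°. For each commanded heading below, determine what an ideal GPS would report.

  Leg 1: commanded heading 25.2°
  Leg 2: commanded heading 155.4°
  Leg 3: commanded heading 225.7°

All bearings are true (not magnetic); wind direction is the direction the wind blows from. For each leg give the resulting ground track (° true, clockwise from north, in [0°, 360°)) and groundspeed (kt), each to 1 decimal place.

Leg 1: track=29.3°, groundspeed=127.4 kt
Leg 2: track=142.5°, groundspeed=100.8 kt
Leg 3: track=225.0°, groundspeed=81.7 kt

Leg 1: heading 25.2°; drift +4.1° → track 29.3°, groundspeed 127.4 kt
Leg 2: heading 155.4°; drift -12.9° → track 142.5°, groundspeed 100.8 kt
Leg 3: heading 225.7°; drift -0.7° → track 225.0°, groundspeed 81.7 kt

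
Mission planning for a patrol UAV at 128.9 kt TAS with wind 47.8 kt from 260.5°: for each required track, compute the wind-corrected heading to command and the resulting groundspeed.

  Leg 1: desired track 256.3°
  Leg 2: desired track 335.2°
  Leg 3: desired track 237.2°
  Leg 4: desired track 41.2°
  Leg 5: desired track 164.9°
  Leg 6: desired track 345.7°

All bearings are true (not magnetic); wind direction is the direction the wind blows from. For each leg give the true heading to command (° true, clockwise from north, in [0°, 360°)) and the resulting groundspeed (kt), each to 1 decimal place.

Leg 1: desired track 256.3°; wind correction +1.6° → command heading 257.9°, groundspeed 81.2 kt
Leg 2: desired track 335.2°; wind correction -21.0° → command heading 314.2°, groundspeed 107.8 kt
Leg 3: desired track 237.2°; wind correction +8.4° → command heading 245.6°, groundspeed 83.6 kt
Leg 4: desired track 41.2°; wind correction -13.6° → command heading 27.6°, groundspeed 162.3 kt
Leg 5: desired track 164.9°; wind correction +21.7° → command heading 186.6°, groundspeed 124.5 kt
Leg 6: desired track 345.7°; wind correction -21.7° → command heading 324.0°, groundspeed 115.8 kt

Leg 1: heading=257.9°, groundspeed=81.2 kt
Leg 2: heading=314.2°, groundspeed=107.8 kt
Leg 3: heading=245.6°, groundspeed=83.6 kt
Leg 4: heading=27.6°, groundspeed=162.3 kt
Leg 5: heading=186.6°, groundspeed=124.5 kt
Leg 6: heading=324.0°, groundspeed=115.8 kt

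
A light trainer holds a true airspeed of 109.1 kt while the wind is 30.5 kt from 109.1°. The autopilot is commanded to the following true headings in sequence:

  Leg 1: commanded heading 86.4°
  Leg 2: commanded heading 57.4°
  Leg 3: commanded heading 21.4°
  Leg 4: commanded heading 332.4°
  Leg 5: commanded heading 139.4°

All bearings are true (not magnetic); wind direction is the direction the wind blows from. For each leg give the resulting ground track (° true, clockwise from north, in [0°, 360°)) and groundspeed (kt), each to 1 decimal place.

Leg 1: heading 86.4°; drift -8.3° → track 78.1°, groundspeed 81.8 kt
Leg 2: heading 57.4°; drift -14.9° → track 42.5°, groundspeed 93.3 kt
Leg 3: heading 21.4°; drift -15.8° → track 5.6°, groundspeed 112.1 kt
Leg 4: heading 332.4°; drift -9.1° → track 323.3°, groundspeed 133.0 kt
Leg 5: heading 139.4°; drift +10.5° → track 149.9°, groundspeed 84.2 kt

Leg 1: track=78.1°, groundspeed=81.8 kt
Leg 2: track=42.5°, groundspeed=93.3 kt
Leg 3: track=5.6°, groundspeed=112.1 kt
Leg 4: track=323.3°, groundspeed=133.0 kt
Leg 5: track=149.9°, groundspeed=84.2 kt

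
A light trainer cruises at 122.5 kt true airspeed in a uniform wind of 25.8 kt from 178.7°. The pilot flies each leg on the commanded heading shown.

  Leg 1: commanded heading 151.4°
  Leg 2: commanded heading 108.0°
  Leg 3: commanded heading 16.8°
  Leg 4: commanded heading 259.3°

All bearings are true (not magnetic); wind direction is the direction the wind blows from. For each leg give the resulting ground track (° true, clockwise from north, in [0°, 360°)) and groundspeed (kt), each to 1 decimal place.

Leg 1: track=144.6°, groundspeed=100.3 kt
Leg 2: track=95.9°, groundspeed=116.5 kt
Leg 3: track=13.7°, groundspeed=147.2 kt
Leg 4: track=271.4°, groundspeed=121.0 kt

Leg 1: heading 151.4°; drift -6.8° → track 144.6°, groundspeed 100.3 kt
Leg 2: heading 108.0°; drift -12.1° → track 95.9°, groundspeed 116.5 kt
Leg 3: heading 16.8°; drift -3.1° → track 13.7°, groundspeed 147.2 kt
Leg 4: heading 259.3°; drift +12.1° → track 271.4°, groundspeed 121.0 kt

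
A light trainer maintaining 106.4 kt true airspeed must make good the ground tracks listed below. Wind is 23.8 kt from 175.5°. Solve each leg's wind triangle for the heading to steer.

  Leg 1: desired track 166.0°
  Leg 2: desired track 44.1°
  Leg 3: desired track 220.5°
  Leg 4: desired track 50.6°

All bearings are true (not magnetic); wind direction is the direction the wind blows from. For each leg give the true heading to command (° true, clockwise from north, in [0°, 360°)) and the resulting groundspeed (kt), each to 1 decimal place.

Leg 1: heading=168.1°, groundspeed=82.9 kt
Leg 2: heading=53.8°, groundspeed=120.6 kt
Leg 3: heading=211.4°, groundspeed=88.2 kt
Leg 4: heading=61.2°, groundspeed=118.2 kt

Leg 1: desired track 166.0°; wind correction +2.1° → command heading 168.1°, groundspeed 82.9 kt
Leg 2: desired track 44.1°; wind correction +9.7° → command heading 53.8°, groundspeed 120.6 kt
Leg 3: desired track 220.5°; wind correction -9.1° → command heading 211.4°, groundspeed 88.2 kt
Leg 4: desired track 50.6°; wind correction +10.6° → command heading 61.2°, groundspeed 118.2 kt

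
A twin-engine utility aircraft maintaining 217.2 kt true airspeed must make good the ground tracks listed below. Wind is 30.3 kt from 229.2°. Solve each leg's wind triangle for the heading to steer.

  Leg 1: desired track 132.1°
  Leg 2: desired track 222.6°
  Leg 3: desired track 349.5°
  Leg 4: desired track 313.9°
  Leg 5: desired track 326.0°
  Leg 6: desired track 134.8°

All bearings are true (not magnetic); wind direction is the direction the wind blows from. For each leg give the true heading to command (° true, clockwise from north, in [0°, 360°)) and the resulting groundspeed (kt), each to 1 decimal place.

Leg 1: desired track 132.1°; wind correction +8.0° → command heading 140.1°, groundspeed 218.9 kt
Leg 2: desired track 222.6°; wind correction +0.9° → command heading 223.5°, groundspeed 187.1 kt
Leg 3: desired track 349.5°; wind correction -6.9° → command heading 342.6°, groundspeed 230.9 kt
Leg 4: desired track 313.9°; wind correction -8.0° → command heading 305.9°, groundspeed 212.3 kt
Leg 5: desired track 326.0°; wind correction -8.0° → command heading 318.0°, groundspeed 218.7 kt
Leg 6: desired track 134.8°; wind correction +8.0° → command heading 142.8°, groundspeed 217.4 kt

Leg 1: heading=140.1°, groundspeed=218.9 kt
Leg 2: heading=223.5°, groundspeed=187.1 kt
Leg 3: heading=342.6°, groundspeed=230.9 kt
Leg 4: heading=305.9°, groundspeed=212.3 kt
Leg 5: heading=318.0°, groundspeed=218.7 kt
Leg 6: heading=142.8°, groundspeed=217.4 kt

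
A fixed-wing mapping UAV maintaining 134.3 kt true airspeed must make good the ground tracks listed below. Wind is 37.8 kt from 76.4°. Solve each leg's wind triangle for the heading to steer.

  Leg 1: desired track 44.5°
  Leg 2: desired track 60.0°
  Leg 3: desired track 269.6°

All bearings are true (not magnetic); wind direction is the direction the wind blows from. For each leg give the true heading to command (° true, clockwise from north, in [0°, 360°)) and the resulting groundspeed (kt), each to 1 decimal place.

Leg 1: heading=53.1°, groundspeed=100.7 kt
Leg 2: heading=64.6°, groundspeed=97.6 kt
Leg 3: heading=273.3°, groundspeed=170.8 kt

Leg 1: desired track 44.5°; wind correction +8.6° → command heading 53.1°, groundspeed 100.7 kt
Leg 2: desired track 60.0°; wind correction +4.6° → command heading 64.6°, groundspeed 97.6 kt
Leg 3: desired track 269.6°; wind correction +3.7° → command heading 273.3°, groundspeed 170.8 kt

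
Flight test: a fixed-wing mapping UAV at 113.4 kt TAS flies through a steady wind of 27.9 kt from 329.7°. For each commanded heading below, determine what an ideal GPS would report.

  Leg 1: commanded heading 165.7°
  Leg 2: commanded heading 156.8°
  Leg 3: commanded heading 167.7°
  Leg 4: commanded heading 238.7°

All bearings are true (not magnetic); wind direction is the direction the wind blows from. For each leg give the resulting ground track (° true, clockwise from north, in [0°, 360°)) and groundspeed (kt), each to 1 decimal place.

Leg 1: heading 165.7°; drift -3.1° → track 162.6°, groundspeed 140.4 kt
Leg 2: heading 156.8°; drift -1.4° → track 155.4°, groundspeed 141.1 kt
Leg 3: heading 167.7°; drift -3.5° → track 164.2°, groundspeed 140.2 kt
Leg 4: heading 238.7°; drift -13.8° → track 224.9°, groundspeed 117.3 kt

Leg 1: track=162.6°, groundspeed=140.4 kt
Leg 2: track=155.4°, groundspeed=141.1 kt
Leg 3: track=164.2°, groundspeed=140.2 kt
Leg 4: track=224.9°, groundspeed=117.3 kt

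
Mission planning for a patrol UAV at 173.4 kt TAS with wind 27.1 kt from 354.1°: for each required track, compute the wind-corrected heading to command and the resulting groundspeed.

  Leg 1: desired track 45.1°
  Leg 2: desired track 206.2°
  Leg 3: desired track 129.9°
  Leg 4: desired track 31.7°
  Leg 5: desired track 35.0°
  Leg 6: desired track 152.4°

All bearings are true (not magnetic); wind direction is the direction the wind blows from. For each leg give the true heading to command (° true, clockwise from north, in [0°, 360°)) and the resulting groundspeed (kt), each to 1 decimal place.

Leg 1: desired track 45.1°; wind correction -7.0° → command heading 38.1°, groundspeed 155.1 kt
Leg 2: desired track 206.2°; wind correction +4.8° → command heading 211.0°, groundspeed 195.8 kt
Leg 3: desired track 129.9°; wind correction -6.3° → command heading 123.6°, groundspeed 191.8 kt
Leg 4: desired track 31.7°; wind correction -5.5° → command heading 26.2°, groundspeed 151.1 kt
Leg 5: desired track 35.0°; wind correction -5.9° → command heading 29.1°, groundspeed 152.0 kt
Leg 6: desired track 152.4°; wind correction -3.3° → command heading 149.1°, groundspeed 198.3 kt

Leg 1: heading=38.1°, groundspeed=155.1 kt
Leg 2: heading=211.0°, groundspeed=195.8 kt
Leg 3: heading=123.6°, groundspeed=191.8 kt
Leg 4: heading=26.2°, groundspeed=151.1 kt
Leg 5: heading=29.1°, groundspeed=152.0 kt
Leg 6: heading=149.1°, groundspeed=198.3 kt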